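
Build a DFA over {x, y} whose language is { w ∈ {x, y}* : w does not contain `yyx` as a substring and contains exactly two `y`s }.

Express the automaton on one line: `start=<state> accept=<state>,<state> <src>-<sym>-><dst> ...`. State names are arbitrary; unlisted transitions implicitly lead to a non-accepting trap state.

Run two small machines in parallel and take their product. The first has 4 states tracking partial matches of the forbidden pattern `yyx`; the second has 4 states tracking the count of `y`s, saturating at 3. A product state is a pair (one from each), accepting exactly when both do. Equivalent product states are then merged.
6 states suffice.
        x   y  
>  q0   q0  q1 
   q1   q2  q3 
   q2   q2  q4 
 * q3   q5  q5 
 * q4   q4  q5 
   q5   q5  q5 
(> = start, * = accepting)

start=q0 accept=q3,q4 q0-x->q0 q0-y->q1 q1-x->q2 q1-y->q3 q2-x->q2 q2-y->q4 q3-x->q5 q3-y->q5 q4-x->q4 q4-y->q5 q5-x->q5 q5-y->q5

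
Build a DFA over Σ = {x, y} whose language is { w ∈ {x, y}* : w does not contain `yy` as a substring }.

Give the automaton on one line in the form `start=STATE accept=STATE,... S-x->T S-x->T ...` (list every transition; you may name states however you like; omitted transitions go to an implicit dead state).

Track partial matches of the forbidden pattern `yy`. State C is a dead state reached once `yy` has occurred; every other state accepts. A means no part of `yy` is currently matched.
With 3 states:
       x  y 
>* A   A  B 
 * B   A  C 
   C   C  C 
(> = start, * = accepting)

start=A accept=A,B A-x->A A-y->B B-x->A B-y->C C-x->C C-y->C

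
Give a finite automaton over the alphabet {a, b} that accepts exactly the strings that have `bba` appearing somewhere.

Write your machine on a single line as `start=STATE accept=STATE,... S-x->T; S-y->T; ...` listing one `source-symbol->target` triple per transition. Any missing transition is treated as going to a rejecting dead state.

Track how much of `bba` has been matched so far: state q0 is no progress, q3 is the absorbing accept state reached once `bba` has occurred. Intermediate states record partial matches; on a mismatch, fall back to the longest reusable overlap.
        a   b  
>  q0   q0  q1 
   q1   q0  q2 
   q2   q3  q2 
 * q3   q3  q3 
(> = start, * = accepting)

start=q0; accept=q3; q0-a->q0; q0-b->q1; q1-a->q0; q1-b->q2; q2-a->q3; q2-b->q2; q3-a->q3; q3-b->q3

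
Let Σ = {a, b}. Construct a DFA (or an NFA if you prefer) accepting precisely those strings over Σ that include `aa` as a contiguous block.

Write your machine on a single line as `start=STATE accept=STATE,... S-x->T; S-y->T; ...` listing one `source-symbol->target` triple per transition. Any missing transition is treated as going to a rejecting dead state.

States S0..S1 record the length of the longest prefix of `aa` that matches the current input suffix. Reaching S2 means `aa` has been seen, and we stay there forever. Accept from S2.
With 3 states:
        a   b  
>  S0   S1  S0 
   S1   S2  S0 
 * S2   S2  S2 
(> = start, * = accepting)

start=S0; accept=S2; S0-a->S1; S0-b->S0; S1-a->S2; S1-b->S0; S2-a->S2; S2-b->S2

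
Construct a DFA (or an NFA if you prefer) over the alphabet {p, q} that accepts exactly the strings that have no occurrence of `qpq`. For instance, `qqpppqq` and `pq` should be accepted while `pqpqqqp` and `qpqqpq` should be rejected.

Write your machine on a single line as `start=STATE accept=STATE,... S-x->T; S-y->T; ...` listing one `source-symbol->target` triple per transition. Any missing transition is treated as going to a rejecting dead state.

start=s0; accept=s0,s1,s2; s0-p->s0; s0-q->s1; s1-p->s2; s1-q->s1; s2-p->s0; s2-q->s3; s3-p->s3; s3-q->s3

This is the complement of 'contains `qpq`'. Use the same substring-matching states — s0 through s3 holding how much of `qpq` has just been matched — but flip the accepting set: everything except the trap s3 accepts.
With 4 states:
        p   q  
>* s0   s0  s1 
 * s1   s2  s1 
 * s2   s0  s3 
   s3   s3  s3 
(> = start, * = accepting)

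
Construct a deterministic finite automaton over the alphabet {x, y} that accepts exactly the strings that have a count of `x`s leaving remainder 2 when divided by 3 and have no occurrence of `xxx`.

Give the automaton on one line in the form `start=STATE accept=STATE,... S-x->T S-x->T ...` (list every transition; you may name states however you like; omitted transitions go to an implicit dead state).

Run two small machines in parallel and take their product. The first has 3 states tracking the count of `x`s modulo 3; the second has 4 states tracking partial matches of the forbidden pattern `xxx`. A product state is a pair (one from each), accepting exactly when both do.
          x    y  
>  S0     S1   S0 
   S1     S2   S3 
 * S2     S4   S5 
   S3     S6   S3 
   S4     S7   S4 
 * S5     S8   S5 
 * S6     S9   S5 
   S7    S10   S7 
   S8    S11   S0 
   S9     S7   S0 
   S10    S4  S10 
   S11   S10   S3 
(> = start, * = accepting)

start=S0 accept=S2,S5,S6 S0-x->S1 S0-y->S0 S1-x->S2 S1-y->S3 S2-x->S4 S2-y->S5 S3-x->S6 S3-y->S3 S4-x->S7 S4-y->S4 S5-x->S8 S5-y->S5 S6-x->S9 S6-y->S5 S7-x->S10 S7-y->S7 S8-x->S11 S8-y->S0 S9-x->S7 S9-y->S0 S10-x->S4 S10-y->S10 S11-x->S10 S11-y->S3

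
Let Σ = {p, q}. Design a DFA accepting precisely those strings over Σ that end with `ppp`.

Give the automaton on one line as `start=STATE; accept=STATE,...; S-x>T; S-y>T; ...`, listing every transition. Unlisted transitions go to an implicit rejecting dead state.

Let each state record the length of the longest suffix of the input read so far that is also a prefix of `ppp`. B means the last symbol is `p`; C means the last 2 symbols are `pp`; D means the last 3 symbols are `ppp`. Accept only at D, where the string currently ends in `ppp`.
With 4 states:
       p  q 
>  A   B  A 
   B   C  A 
   C   D  A 
 * D   D  A 
(> = start, * = accepting)

start=A; accept=D; A-p>B; A-q>A; B-p>C; B-q>A; C-p>D; C-q>A; D-p>D; D-q>A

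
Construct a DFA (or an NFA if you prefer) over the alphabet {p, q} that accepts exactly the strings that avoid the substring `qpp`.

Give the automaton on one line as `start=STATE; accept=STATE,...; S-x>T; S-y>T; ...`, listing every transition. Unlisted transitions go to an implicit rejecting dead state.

Track partial matches of the forbidden pattern `qpp`. State s3 is a dead state reached once `qpp` has occurred; every other state accepts. s0 means no part of `qpp` is currently matched.
        p   q  
>* s0   s0  s1 
 * s1   s2  s1 
 * s2   s3  s1 
   s3   s3  s3 
(> = start, * = accepting)

start=s0; accept=s0,s1,s2; s0-p>s0; s0-q>s1; s1-p>s2; s1-q>s1; s2-p>s3; s2-q>s1; s3-p>s3; s3-q>s3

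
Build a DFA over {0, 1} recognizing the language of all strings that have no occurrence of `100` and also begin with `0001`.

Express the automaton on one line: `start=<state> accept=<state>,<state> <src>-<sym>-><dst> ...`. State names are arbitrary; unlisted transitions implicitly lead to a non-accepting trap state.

Run two small machines in parallel and take their product. The first has 4 states tracking partial matches of the forbidden pattern `100`; the second has 6 states tracking whether the input so far still matches the prefix `0001`. A product state is a pair (one from each), accepting exactly when both do. Equivalent product states are then merged.
        0   1  
>  S0   S1  S2 
   S1   S3  S2 
   S2   S2  S2 
   S3   S4  S2 
   S4   S2  S5 
 * S5   S6  S5 
 * S6   S2  S5 
(> = start, * = accepting)

start=S0 accept=S5,S6 S0-0->S1 S0-1->S2 S1-0->S3 S1-1->S2 S2-0->S2 S2-1->S2 S3-0->S4 S3-1->S2 S4-0->S2 S4-1->S5 S5-0->S6 S5-1->S5 S6-0->S2 S6-1->S5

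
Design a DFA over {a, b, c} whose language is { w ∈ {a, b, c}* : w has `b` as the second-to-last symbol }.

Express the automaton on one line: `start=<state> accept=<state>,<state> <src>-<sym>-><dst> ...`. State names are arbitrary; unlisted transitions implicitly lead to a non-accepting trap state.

start=q0 accept=q7,q8,q9 q0-a->q1 q0-b->q2 q0-c->q3 q1-a->q4 q1-b->q5 q1-c->q6 q2-a->q7 q2-b->q8 q2-c->q9 q3-a->q10 q3-b->q11 q3-c->q12 q4-a->q4 q4-b->q5 q4-c->q6 q5-a->q7 q5-b->q8 q5-c->q9 q6-a->q10 q6-b->q11 q6-c->q12 q7-a->q4 q7-b->q5 q7-c->q6 q8-a->q7 q8-b->q8 q8-c->q9 q9-a->q10 q9-b->q11 q9-c->q12 q10-a->q4 q10-b->q5 q10-c->q6 q11-a->q7 q11-b->q8 q11-c->q9 q12-a->q10 q12-b->q11 q12-c->q12

A DFA must remember the last 2 symbols (since which symbol is second-to-last isn't known until the input ends). Use one state per possible window of the last ≤2 symbols; accept from those whose window starts with `b`.
With 13 states:
          a    b    c  
>  q0     q1   q2   q3 
   q1     q4   q5   q6 
   q2     q7   q8   q9 
   q3    q10  q11  q12 
   q4     q4   q5   q6 
   q5     q7   q8   q9 
   q6    q10  q11  q12 
 * q7     q4   q5   q6 
 * q8     q7   q8   q9 
 * q9    q10  q11  q12 
   q10    q4   q5   q6 
   q11    q7   q8   q9 
   q12   q10  q11  q12 
(> = start, * = accepting)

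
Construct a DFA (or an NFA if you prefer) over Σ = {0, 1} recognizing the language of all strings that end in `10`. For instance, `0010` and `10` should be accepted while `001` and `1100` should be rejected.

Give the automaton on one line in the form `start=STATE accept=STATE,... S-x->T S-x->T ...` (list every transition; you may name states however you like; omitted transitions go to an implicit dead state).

Let each state record the length of the longest suffix of the input read so far that is also a prefix of `10`. q1 means the last symbol is `1`; q2 means the last 2 symbols are `10`. Accept only at q2, where the string currently ends in `10`.
3 states suffice.
        0   1  
>  q0   q0  q1 
   q1   q2  q1 
 * q2   q0  q1 
(> = start, * = accepting)

start=q0 accept=q2 q0-0->q0 q0-1->q1 q1-0->q2 q1-1->q1 q2-0->q0 q2-1->q1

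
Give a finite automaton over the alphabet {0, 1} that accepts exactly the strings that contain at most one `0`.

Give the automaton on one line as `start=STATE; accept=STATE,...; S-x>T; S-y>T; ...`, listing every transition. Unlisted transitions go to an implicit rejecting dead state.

Count `0`s, saturating at 2: state s0 means no `0` yet, s1 means one `0` seen, s2 means more than one. Each `0` increments (capped at s2); other symbols loop. Accept from {s0, s1}.
A 3-state machine:
        0   1  
>* s0   s1  s0 
 * s1   s2  s1 
   s2   s2  s2 
(> = start, * = accepting)

start=s0; accept=s0,s1; s0-0>s1; s0-1>s0; s1-0>s2; s1-1>s1; s2-0>s2; s2-1>s2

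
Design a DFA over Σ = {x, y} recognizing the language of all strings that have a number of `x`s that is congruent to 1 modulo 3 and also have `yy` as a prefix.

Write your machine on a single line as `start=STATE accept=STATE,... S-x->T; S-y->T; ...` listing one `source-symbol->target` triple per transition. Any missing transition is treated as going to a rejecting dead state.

Build one automaton per condition and run them in lockstep. One (3 states) tracks the count of `x`s modulo 3; the other (4 states) tracks whether the input so far still matches the prefix `yy`. Each combined state is a pair, one component from each; accept when both components accept. After merging equivalent states the machine shrinks.
A 6-state machine:
        x   y  
>  q0   q1  q2 
   q1   q1  q1 
   q2   q1  q3 
   q3   q4  q3 
 * q4   q5  q4 
   q5   q3  q5 
(> = start, * = accepting)

start=q0; accept=q4; q0-x->q1; q0-y->q2; q1-x->q1; q1-y->q1; q2-x->q1; q2-y->q3; q3-x->q4; q3-y->q3; q4-x->q5; q4-y->q4; q5-x->q3; q5-y->q5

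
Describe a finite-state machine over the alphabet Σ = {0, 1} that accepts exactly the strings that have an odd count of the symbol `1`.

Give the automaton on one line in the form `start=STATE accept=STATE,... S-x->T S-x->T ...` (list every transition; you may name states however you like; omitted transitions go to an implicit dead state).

The only thing that matters is how many `1`s have appeared, reduced mod 2. Use one state per residue: q0 for 0, …, q1 for 1. Reading `1` moves to the next residue; anything else stays put. q1 is accepting.
A 2-state machine:
        0   1  
>  q0   q0  q1 
 * q1   q1  q0 
(> = start, * = accepting)

start=q0 accept=q1 q0-0->q0 q0-1->q1 q1-0->q1 q1-1->q0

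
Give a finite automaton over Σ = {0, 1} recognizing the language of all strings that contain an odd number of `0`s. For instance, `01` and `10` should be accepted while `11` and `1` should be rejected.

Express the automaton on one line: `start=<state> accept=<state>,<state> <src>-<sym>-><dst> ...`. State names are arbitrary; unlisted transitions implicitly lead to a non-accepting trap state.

start=q0 accept=q1 q0-0->q1 q0-1->q0 q1-0->q0 q1-1->q1

The only thing that matters is how many `0`s have appeared, reduced mod 2. Use one state per residue: q0 for 0, …, q1 for 1. Reading `0` moves to the next residue; anything else stays put. q1 is accepting.
A 2-state machine:
        0   1  
>  q0   q1  q0 
 * q1   q0  q1 
(> = start, * = accepting)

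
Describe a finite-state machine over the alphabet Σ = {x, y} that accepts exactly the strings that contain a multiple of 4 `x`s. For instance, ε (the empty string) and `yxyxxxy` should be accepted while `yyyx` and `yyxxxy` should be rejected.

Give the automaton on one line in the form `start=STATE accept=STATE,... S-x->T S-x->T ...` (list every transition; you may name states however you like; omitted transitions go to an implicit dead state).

start=q0 accept=q0 q0-x->q1 q0-y->q0 q1-x->q2 q1-y->q1 q2-x->q3 q2-y->q2 q3-x->q0 q3-y->q3

The only thing that matters is how many `x`s have appeared, reduced mod 4. Use one state per residue: q0 for 0, …, q3 for 3. Reading `x` moves to the next residue; anything else stays put. q0 is accepting.
With 4 states:
        x   y  
>* q0   q1  q0 
   q1   q2  q1 
   q2   q3  q2 
   q3   q0  q3 
(> = start, * = accepting)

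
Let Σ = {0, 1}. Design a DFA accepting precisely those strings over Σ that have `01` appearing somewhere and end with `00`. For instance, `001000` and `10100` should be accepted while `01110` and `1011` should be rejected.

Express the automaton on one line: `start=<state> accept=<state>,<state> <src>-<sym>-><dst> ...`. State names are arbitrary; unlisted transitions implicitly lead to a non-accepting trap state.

start=s0 accept=s5 s0-0->s1 s0-1->s0 s1-0->s2 s1-1->s3 s2-0->s2 s2-1->s3 s3-0->s4 s3-1->s3 s4-0->s5 s4-1->s3 s5-0->s5 s5-1->s3

Handle the two conditions separately and then intersect. The first has 3 states tracking whether and how much of `01` has been seen; the second has 3 states tracking how much of the suffix `00` has currently been matched. A product state is a pair (one from each), accepting exactly when both do.
        0   1  
>  s0   s1  s0 
   s1   s2  s3 
   s2   s2  s3 
   s3   s4  s3 
   s4   s5  s3 
 * s5   s5  s3 
(> = start, * = accepting)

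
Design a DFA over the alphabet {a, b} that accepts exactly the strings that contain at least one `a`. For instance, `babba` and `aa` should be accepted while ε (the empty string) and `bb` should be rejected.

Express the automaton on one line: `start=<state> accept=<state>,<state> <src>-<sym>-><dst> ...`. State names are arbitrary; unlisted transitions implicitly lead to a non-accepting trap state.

Only the number of `a`s matters, and only up to 2. Make a chain S0 → S1 → S2 advanced by each `a` (with S2 absorbing); every other symbol self-loops. The accepting set is {S1, S2}.
        a   b  
>  S0   S1  S0 
 * S1   S2  S1 
 * S2   S2  S2 
(> = start, * = accepting)

start=S0 accept=S1,S2 S0-a->S1 S0-b->S0 S1-a->S2 S1-b->S1 S2-a->S2 S2-b->S2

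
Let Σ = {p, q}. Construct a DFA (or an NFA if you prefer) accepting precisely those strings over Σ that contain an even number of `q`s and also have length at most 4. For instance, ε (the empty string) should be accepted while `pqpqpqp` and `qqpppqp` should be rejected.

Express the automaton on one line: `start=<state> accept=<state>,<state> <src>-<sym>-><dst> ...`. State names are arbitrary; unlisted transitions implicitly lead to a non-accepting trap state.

start=A accept=A,B,D,F,H A-p->B A-q->C B-p->D B-q->E C-p->E C-q->D D-p->F D-q->G E-p->G E-q->F F-p->H F-q->I G-p->I G-q->H H-p->I H-q->I I-p->I I-q->I

Build one automaton per condition and run them in lockstep. The first has 2 states tracking the count of `q`s modulo 2; the second has 6 states tracking the input length, saturating at 5. A product state is a pair (one from each), accepting exactly when both do. Equivalent product states are then merged.
With 9 states:
       p  q 
>* A   B  C 
 * B   D  E 
   C   E  D 
 * D   F  G 
   E   G  F 
 * F   H  I 
   G   I  H 
 * H   I  I 
   I   I  I 
(> = start, * = accepting)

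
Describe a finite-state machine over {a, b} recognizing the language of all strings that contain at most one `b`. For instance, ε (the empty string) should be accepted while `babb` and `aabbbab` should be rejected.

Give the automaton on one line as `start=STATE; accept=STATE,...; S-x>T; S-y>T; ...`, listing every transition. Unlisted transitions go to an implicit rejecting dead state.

start=S0; accept=S0,S1; S0-a>S0; S0-b>S1; S1-a>S1; S1-b>S2; S2-a>S2; S2-b>S2

Count `b`s, saturating at 2: state S0 means no `b` yet, S1 means one `b` seen, S2 means more than one. Each `b` increments (capped at S2); other symbols loop. Accept from {S0, S1}.
3 states suffice.
        a   b  
>* S0   S0  S1 
 * S1   S1  S2 
   S2   S2  S2 
(> = start, * = accepting)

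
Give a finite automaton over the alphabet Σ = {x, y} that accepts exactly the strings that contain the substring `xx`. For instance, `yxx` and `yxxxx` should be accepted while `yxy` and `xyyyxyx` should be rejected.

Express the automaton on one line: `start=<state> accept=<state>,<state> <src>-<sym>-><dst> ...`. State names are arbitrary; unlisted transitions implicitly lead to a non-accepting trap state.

start=s0 accept=s2 s0-x->s1 s0-y->s0 s1-x->s2 s1-y->s0 s2-x->s2 s2-y->s2

States s0..s1 record the length of the longest prefix of `xx` that matches the current input suffix. Reaching s2 means `xx` has been seen, and we stay there forever. Accept from s2.
With 3 states:
        x   y  
>  s0   s1  s0 
   s1   s2  s0 
 * s2   s2  s2 
(> = start, * = accepting)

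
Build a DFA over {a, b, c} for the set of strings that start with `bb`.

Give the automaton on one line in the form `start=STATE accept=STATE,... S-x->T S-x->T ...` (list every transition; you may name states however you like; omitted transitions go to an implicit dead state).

start=s0 accept=s2 s0-a->s3 s0-b->s1 s0-c->s3 s1-a->s3 s1-b->s2 s1-c->s3 s2-a->s2 s2-b->s2 s2-c->s2 s3-a->s3 s3-b->s3 s3-c->s3

Check the first 2 symbols one by one: s0 through s1 record how many have matched `bb` so far; any wrong symbol goes to the dead state s3. After all 2 match we enter the accepting sink s2.
A 4-state machine:
        a   b   c  
>  s0   s3  s1  s3 
   s1   s3  s2  s3 
 * s2   s2  s2  s2 
   s3   s3  s3  s3 
(> = start, * = accepting)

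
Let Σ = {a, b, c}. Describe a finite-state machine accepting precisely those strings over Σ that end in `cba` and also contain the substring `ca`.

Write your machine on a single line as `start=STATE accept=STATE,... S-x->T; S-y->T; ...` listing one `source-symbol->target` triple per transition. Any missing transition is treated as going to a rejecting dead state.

start=S0; accept=S7; S0-a->S0; S0-b->S0; S0-c->S1; S1-a->S2; S1-b->S3; S1-c->S1; S2-a->S2; S2-b->S2; S2-c->S4; S3-a->S5; S3-b->S0; S3-c->S1; S4-a->S2; S4-b->S6; S4-c->S4; S5-a->S0; S5-b->S0; S5-c->S1; S6-a->S7; S6-b->S2; S6-c->S4; S7-a->S2; S7-b->S2; S7-c->S4

Build one automaton per condition and run them in lockstep. One (4 states) tracks how much of the suffix `cba` has currently been matched; the other (3 states) tracks whether and how much of `ca` has been seen. Each combined state is a pair, one component from each; accept when both components accept.
        a   b   c  
>  S0   S0  S0  S1 
   S1   S2  S3  S1 
   S2   S2  S2  S4 
   S3   S5  S0  S1 
   S4   S2  S6  S4 
   S5   S0  S0  S1 
   S6   S7  S2  S4 
 * S7   S2  S2  S4 
(> = start, * = accepting)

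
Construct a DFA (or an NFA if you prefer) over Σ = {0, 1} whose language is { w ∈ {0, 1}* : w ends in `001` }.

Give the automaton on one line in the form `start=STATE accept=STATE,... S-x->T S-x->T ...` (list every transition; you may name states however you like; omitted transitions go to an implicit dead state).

start=S0 accept=S3 S0-0->S1 S0-1->S0 S1-0->S2 S1-1->S0 S2-0->S2 S2-1->S3 S3-0->S1 S3-1->S0

Let each state record the length of the longest suffix of the input read so far that is also a prefix of `001`. S1 means the last symbol is `0`; S2 means the last 2 symbols are `00`; S3 means the last 3 symbols are `001`. Accept only at S3, where the string currently ends in `001`.
With 4 states:
        0   1  
>  S0   S1  S0 
   S1   S2  S0 
   S2   S2  S3 
 * S3   S1  S0 
(> = start, * = accepting)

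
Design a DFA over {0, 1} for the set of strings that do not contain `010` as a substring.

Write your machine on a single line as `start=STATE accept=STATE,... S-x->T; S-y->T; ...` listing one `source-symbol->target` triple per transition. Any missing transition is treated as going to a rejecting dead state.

Track partial matches of the forbidden pattern `010`. State D is a dead state reached once `010` has occurred; every other state accepts. A means no part of `010` is currently matched.
With 4 states:
       0  1 
>* A   B  A 
 * B   B  C 
 * C   D  A 
   D   D  D 
(> = start, * = accepting)

start=A; accept=A,B,C; A-0->B; A-1->A; B-0->B; B-1->C; C-0->D; C-1->A; D-0->D; D-1->D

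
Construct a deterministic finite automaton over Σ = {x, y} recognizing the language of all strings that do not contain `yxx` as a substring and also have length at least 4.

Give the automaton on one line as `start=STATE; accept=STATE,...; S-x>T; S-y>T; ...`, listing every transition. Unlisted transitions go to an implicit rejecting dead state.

start=S0; accept=S10,S11,S12,S14,S15,S16; S0-x>S1; S0-y>S2; S1-x>S3; S1-y>S4; S2-x>S5; S2-y>S4; S3-x>S6; S3-y>S7; S4-x>S8; S4-y>S7; S5-x>S9; S5-y>S7; S6-x>S10; S6-y>S11; S7-x>S12; S7-y>S11; S8-x>S13; S8-y>S11; S9-x>S13; S9-y>S13; S10-x>S14; S10-y>S15; S11-x>S16; S11-y>S15; S12-x>S17; S12-y>S15; S13-x>S17; S13-y>S17; S14-x>S14; S14-y>S15; S15-x>S16; S15-y>S15; S16-x>S17; S16-y>S15; S17-x>S17; S17-y>S17

Handle the two conditions separately and then intersect. One (4 states) tracks partial matches of the forbidden pattern `yxx`; the other (6 states) tracks the input length, saturating at 5. Each combined state is a pair, one component from each; accept when both components accept.
With 18 states:
          x    y  
>  S0     S1   S2 
   S1     S3   S4 
   S2     S5   S4 
   S3     S6   S7 
   S4     S8   S7 
   S5     S9   S7 
   S6    S10  S11 
   S7    S12  S11 
   S8    S13  S11 
   S9    S13  S13 
 * S10   S14  S15 
 * S11   S16  S15 
 * S12   S17  S15 
   S13   S17  S17 
 * S14   S14  S15 
 * S15   S16  S15 
 * S16   S17  S15 
   S17   S17  S17 
(> = start, * = accepting)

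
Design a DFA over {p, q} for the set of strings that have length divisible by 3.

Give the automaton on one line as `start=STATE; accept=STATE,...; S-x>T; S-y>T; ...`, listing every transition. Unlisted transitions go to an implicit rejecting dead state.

start=S0; accept=S0; S0-p>S1; S0-q>S1; S1-p>S2; S1-q>S2; S2-p>S0; S2-q>S0

Only the length mod 3 matters, so use a 3-cycle: from any state, every input symbol moves to the next state, wrapping S2 back to S0. Mark S0 accepting.
3 states suffice.
        p   q  
>* S0   S1  S1 
   S1   S2  S2 
   S2   S0  S0 
(> = start, * = accepting)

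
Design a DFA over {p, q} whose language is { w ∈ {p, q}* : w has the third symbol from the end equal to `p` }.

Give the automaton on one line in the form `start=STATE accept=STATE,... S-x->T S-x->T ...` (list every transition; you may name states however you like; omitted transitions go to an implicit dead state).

Because acceptance depends on a position counted from the end, the machine has to buffer the most recent 3 symbols. Make each state the string of the last up-to-3 symbols read; on input `x` shift the window left and append `x`. Accept when the buffered window has length 3 and begins with `p`.
With 15 states:
          p    q  
>  S0     S1   S2 
   S1     S3   S4 
   S2     S5   S6 
   S3     S7   S8 
   S4     S9  S10 
   S5    S11  S12 
   S6    S13  S14 
 * S7     S7   S8 
 * S8     S9  S10 
 * S9    S11  S12 
 * S10   S13  S14 
   S11    S7   S8 
   S12    S9  S10 
   S13   S11  S12 
   S14   S13  S14 
(> = start, * = accepting)

start=S0 accept=S7,S8,S9,S10 S0-p->S1 S0-q->S2 S1-p->S3 S1-q->S4 S2-p->S5 S2-q->S6 S3-p->S7 S3-q->S8 S4-p->S9 S4-q->S10 S5-p->S11 S5-q->S12 S6-p->S13 S6-q->S14 S7-p->S7 S7-q->S8 S8-p->S9 S8-q->S10 S9-p->S11 S9-q->S12 S10-p->S13 S10-q->S14 S11-p->S7 S11-q->S8 S12-p->S9 S12-q->S10 S13-p->S11 S13-q->S12 S14-p->S13 S14-q->S14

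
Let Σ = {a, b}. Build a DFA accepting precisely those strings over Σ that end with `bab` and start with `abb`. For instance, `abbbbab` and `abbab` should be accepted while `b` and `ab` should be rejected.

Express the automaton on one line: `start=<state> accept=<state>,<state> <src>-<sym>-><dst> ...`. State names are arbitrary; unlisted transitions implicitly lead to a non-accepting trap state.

Handle the two conditions separately and then intersect. One (4 states) tracks how much of the suffix `bab` has currently been matched; the other (5 states) tracks whether the input so far still matches the prefix `abb`. Each combined state is a pair, one component from each; accept when both components accept. Equivalent product states are then merged.
        a   b  
>  q0   q1  q2 
   q1   q2  q3 
   q2   q2  q2 
   q3   q2  q4 
   q4   q5  q4 
   q5   q6  q7 
   q6   q6  q4 
 * q7   q5  q4 
(> = start, * = accepting)

start=q0 accept=q7 q0-a->q1 q0-b->q2 q1-a->q2 q1-b->q3 q2-a->q2 q2-b->q2 q3-a->q2 q3-b->q4 q4-a->q5 q4-b->q4 q5-a->q6 q5-b->q7 q6-a->q6 q6-b->q4 q7-a->q5 q7-b->q4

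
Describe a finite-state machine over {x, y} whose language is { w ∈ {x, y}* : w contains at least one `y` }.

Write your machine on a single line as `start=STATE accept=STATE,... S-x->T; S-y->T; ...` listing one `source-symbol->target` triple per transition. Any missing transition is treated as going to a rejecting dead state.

Only the number of `y`s matters, and only up to 2. Make a chain q0 → q1 → q2 advanced by each `y` (with q2 absorbing); every other symbol self-loops. The accepting set is {q1, q2}.
A 3-state machine:
        x   y  
>  q0   q0  q1 
 * q1   q1  q2 
 * q2   q2  q2 
(> = start, * = accepting)

start=q0; accept=q1,q2; q0-x->q0; q0-y->q1; q1-x->q1; q1-y->q2; q2-x->q2; q2-y->q2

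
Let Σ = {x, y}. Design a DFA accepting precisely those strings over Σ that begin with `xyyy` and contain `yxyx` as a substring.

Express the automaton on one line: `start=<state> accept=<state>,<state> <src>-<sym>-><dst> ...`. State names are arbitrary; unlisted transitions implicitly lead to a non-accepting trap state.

Build one automaton per condition and run them in lockstep. The first has 6 states tracking whether the input so far still matches the prefix `xyyy`; the second has 5 states tracking whether and how much of `yxyx` has been seen. A product state is a pair (one from each), accepting exactly when both do. After merging equivalent states the machine shrinks.
        x   y  
>  S0   S1  S2 
   S1   S2  S3 
   S2   S2  S2 
   S3   S2  S4 
   S4   S2  S5 
   S5   S6  S5 
   S6   S7  S8 
   S7   S7  S5 
   S8   S9  S5 
 * S9   S9  S9 
(> = start, * = accepting)

start=S0 accept=S9 S0-x->S1 S0-y->S2 S1-x->S2 S1-y->S3 S2-x->S2 S2-y->S2 S3-x->S2 S3-y->S4 S4-x->S2 S4-y->S5 S5-x->S6 S5-y->S5 S6-x->S7 S6-y->S8 S7-x->S7 S7-y->S5 S8-x->S9 S8-y->S5 S9-x->S9 S9-y->S9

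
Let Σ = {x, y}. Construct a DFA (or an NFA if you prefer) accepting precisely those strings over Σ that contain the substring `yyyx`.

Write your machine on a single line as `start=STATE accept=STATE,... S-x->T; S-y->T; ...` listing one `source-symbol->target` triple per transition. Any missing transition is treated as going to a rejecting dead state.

Track how much of `yyyx` has been matched so far: state s0 is no progress, s4 is the absorbing accept state reached once `yyyx` has occurred. Intermediate states record partial matches; on a mismatch, fall back to the longest reusable overlap.
        x   y  
>  s0   s0  s1 
   s1   s0  s2 
   s2   s0  s3 
   s3   s4  s3 
 * s4   s4  s4 
(> = start, * = accepting)

start=s0; accept=s4; s0-x->s0; s0-y->s1; s1-x->s0; s1-y->s2; s2-x->s0; s2-y->s3; s3-x->s4; s3-y->s3; s4-x->s4; s4-y->s4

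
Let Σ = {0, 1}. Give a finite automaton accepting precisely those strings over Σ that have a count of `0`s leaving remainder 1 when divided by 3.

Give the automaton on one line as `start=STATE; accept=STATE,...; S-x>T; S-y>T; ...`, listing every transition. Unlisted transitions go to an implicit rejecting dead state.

Keep the running count of `0`s modulo 3: each `0` advances along the cycle s0 → s1 → s2 → s0 while other symbols loop. Accept at s1.
        0   1  
>  s0   s1  s0 
 * s1   s2  s1 
   s2   s0  s2 
(> = start, * = accepting)

start=s0; accept=s1; s0-0>s1; s0-1>s0; s1-0>s2; s1-1>s1; s2-0>s0; s2-1>s2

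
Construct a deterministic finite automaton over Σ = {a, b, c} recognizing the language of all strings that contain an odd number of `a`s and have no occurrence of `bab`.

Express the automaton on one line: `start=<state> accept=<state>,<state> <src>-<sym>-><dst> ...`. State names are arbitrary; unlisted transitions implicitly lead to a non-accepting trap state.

Build one automaton per condition and run them in lockstep. The first has 2 states tracking the count of `a`s modulo 2; the second has 4 states tracking partial matches of the forbidden pattern `bab`. A product state is a pair (one from each), accepting exactly when both do.
An 8-state machine:
        a   b   c  
>  q0   q1  q2  q0 
 * q1   q0  q3  q1 
   q2   q4  q2  q0 
 * q3   q5  q3  q1 
 * q4   q0  q6  q1 
   q5   q1  q7  q0 
   q6   q7  q6  q6 
   q7   q6  q7  q7 
(> = start, * = accepting)

start=q0 accept=q1,q3,q4 q0-a->q1 q0-b->q2 q0-c->q0 q1-a->q0 q1-b->q3 q1-c->q1 q2-a->q4 q2-b->q2 q2-c->q0 q3-a->q5 q3-b->q3 q3-c->q1 q4-a->q0 q4-b->q6 q4-c->q1 q5-a->q1 q5-b->q7 q5-c->q0 q6-a->q7 q6-b->q6 q6-c->q6 q7-a->q6 q7-b->q7 q7-c->q7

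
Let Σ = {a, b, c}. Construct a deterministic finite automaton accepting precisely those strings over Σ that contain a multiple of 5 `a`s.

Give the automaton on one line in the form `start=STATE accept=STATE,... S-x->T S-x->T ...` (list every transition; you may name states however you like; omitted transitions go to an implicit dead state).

Keep the running count of `a`s modulo 5: each `a` advances along the cycle q0 → q1 → q2 → q3 → q4 → q0 while other symbols loop. Accept at q0.
        a   b   c  
>* q0   q1  q0  q0 
   q1   q2  q1  q1 
   q2   q3  q2  q2 
   q3   q4  q3  q3 
   q4   q0  q4  q4 
(> = start, * = accepting)

start=q0 accept=q0 q0-a->q1 q0-b->q0 q0-c->q0 q1-a->q2 q1-b->q1 q1-c->q1 q2-a->q3 q2-b->q2 q2-c->q2 q3-a->q4 q3-b->q3 q3-c->q3 q4-a->q0 q4-b->q4 q4-c->q4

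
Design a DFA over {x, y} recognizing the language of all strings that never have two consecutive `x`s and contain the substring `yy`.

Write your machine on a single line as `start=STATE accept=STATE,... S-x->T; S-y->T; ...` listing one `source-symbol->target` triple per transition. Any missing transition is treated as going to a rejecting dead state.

start=S0; accept=S4,S6; S0-x->S1; S0-y->S2; S1-x->S3; S1-y->S2; S2-x->S1; S2-y->S4; S3-x->S3; S3-y->S5; S4-x->S6; S4-y->S4; S5-x->S3; S5-y->S7; S6-x->S7; S6-y->S4; S7-x->S7; S7-y->S7

Build one automaton per condition and run them in lockstep. The first has 3 states tracking partial matches of the forbidden pattern `xx`; the second has 3 states tracking whether and how much of `yy` has been seen. A product state is a pair (one from each), accepting exactly when both do.
8 states suffice.
        x   y  
>  S0   S1  S2 
   S1   S3  S2 
   S2   S1  S4 
   S3   S3  S5 
 * S4   S6  S4 
   S5   S3  S7 
 * S6   S7  S4 
   S7   S7  S7 
(> = start, * = accepting)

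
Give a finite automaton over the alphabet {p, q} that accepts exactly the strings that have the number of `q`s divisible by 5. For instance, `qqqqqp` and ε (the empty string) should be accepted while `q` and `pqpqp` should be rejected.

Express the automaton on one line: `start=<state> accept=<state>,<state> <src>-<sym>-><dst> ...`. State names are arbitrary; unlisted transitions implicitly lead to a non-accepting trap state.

The only thing that matters is how many `q`s have appeared, reduced mod 5. Use one state per residue: s0 for 0, …, s4 for 4. Reading `q` moves to the next residue; anything else stays put. s0 is accepting.
A 5-state machine:
        p   q  
>* s0   s0  s1 
   s1   s1  s2 
   s2   s2  s3 
   s3   s3  s4 
   s4   s4  s0 
(> = start, * = accepting)

start=s0 accept=s0 s0-p->s0 s0-q->s1 s1-p->s1 s1-q->s2 s2-p->s2 s2-q->s3 s3-p->s3 s3-q->s4 s4-p->s4 s4-q->s0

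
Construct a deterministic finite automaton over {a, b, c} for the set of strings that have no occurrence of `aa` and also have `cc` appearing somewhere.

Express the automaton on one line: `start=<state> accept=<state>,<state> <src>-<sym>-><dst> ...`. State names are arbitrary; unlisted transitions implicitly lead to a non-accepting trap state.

Build one automaton per condition and run them in lockstep. One (3 states) tracks partial matches of the forbidden pattern `aa`; the other (3 states) tracks whether and how much of `cc` has been seen. Each combined state is a pair, one component from each; accept when both components accept. Minimizing collapses redundant product states.
A 6-state machine:
        a   b   c  
>  q0   q1  q0  q2 
   q1   q3  q0  q2 
   q2   q1  q0  q4 
   q3   q3  q3  q3 
 * q4   q5  q4  q4 
 * q5   q3  q4  q4 
(> = start, * = accepting)

start=q0 accept=q4,q5 q0-a->q1 q0-b->q0 q0-c->q2 q1-a->q3 q1-b->q0 q1-c->q2 q2-a->q1 q2-b->q0 q2-c->q4 q3-a->q3 q3-b->q3 q3-c->q3 q4-a->q5 q4-b->q4 q4-c->q4 q5-a->q3 q5-b->q4 q5-c->q4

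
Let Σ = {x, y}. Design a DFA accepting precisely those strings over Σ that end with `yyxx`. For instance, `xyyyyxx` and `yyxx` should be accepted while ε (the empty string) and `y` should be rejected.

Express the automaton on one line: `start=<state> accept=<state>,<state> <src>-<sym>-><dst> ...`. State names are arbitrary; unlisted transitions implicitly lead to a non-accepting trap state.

Remember how much of `yyxx` the current input suffix matches. State s0 means no match yet; s1 means the last symbol is `y`; s2 means the last 2 symbols are `yy`; s3 means the last 3 symbols are `yyx`; s4 means the last 4 symbols are `yyxx`. Only s4 accepts. On a mismatch, fall back to the longest proper suffix that is still a prefix of `yyxx`.
With 5 states:
        x   y  
>  s0   s0  s1 
   s1   s0  s2 
   s2   s3  s2 
   s3   s4  s1 
 * s4   s0  s1 
(> = start, * = accepting)

start=s0 accept=s4 s0-x->s0 s0-y->s1 s1-x->s0 s1-y->s2 s2-x->s3 s2-y->s2 s3-x->s4 s3-y->s1 s4-x->s0 s4-y->s1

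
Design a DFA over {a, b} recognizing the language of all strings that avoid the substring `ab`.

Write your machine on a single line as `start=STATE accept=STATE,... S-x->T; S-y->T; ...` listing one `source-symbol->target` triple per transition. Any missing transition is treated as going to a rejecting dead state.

Track partial matches of the forbidden pattern `ab`. State s2 is a dead state reached once `ab` has occurred; every other state accepts. s0 means no part of `ab` is currently matched.
        a   b  
>* s0   s1  s0 
 * s1   s1  s2 
   s2   s2  s2 
(> = start, * = accepting)

start=s0; accept=s0,s1; s0-a->s1; s0-b->s0; s1-a->s1; s1-b->s2; s2-a->s2; s2-b->s2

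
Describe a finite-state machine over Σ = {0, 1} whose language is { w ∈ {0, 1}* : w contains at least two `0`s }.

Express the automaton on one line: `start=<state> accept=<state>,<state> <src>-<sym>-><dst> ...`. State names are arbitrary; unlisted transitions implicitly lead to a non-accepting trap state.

start=q0 accept=q2,q3 q0-0->q1 q0-1->q0 q1-0->q2 q1-1->q1 q2-0->q3 q2-1->q2 q3-0->q3 q3-1->q3

Only the number of `0`s matters, and only up to 3. Make a chain q0 → q1 → q2 → q3 advanced by each `0` (with q3 absorbing); every other symbol self-loops. The accepting set is {q2, q3}.
        0   1  
>  q0   q1  q0 
   q1   q2  q1 
 * q2   q3  q2 
 * q3   q3  q3 
(> = start, * = accepting)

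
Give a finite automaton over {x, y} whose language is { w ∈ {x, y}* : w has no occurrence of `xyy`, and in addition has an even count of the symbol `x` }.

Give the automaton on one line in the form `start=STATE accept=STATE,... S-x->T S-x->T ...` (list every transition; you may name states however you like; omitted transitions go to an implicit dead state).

Handle the two conditions separately and then intersect. The first has 4 states tracking partial matches of the forbidden pattern `xyy`; the second has 2 states tracking the count of `x`s modulo 2. A product state is a pair (one from each), accepting exactly when both do. Minimizing collapses redundant product states.
With 6 states:
        x   y  
>* q0   q1  q0 
   q1   q2  q3 
 * q2   q1  q4 
   q3   q2  q5 
 * q4   q1  q5 
   q5   q5  q5 
(> = start, * = accepting)

start=q0 accept=q0,q2,q4 q0-x->q1 q0-y->q0 q1-x->q2 q1-y->q3 q2-x->q1 q2-y->q4 q3-x->q2 q3-y->q5 q4-x->q1 q4-y->q5 q5-x->q5 q5-y->q5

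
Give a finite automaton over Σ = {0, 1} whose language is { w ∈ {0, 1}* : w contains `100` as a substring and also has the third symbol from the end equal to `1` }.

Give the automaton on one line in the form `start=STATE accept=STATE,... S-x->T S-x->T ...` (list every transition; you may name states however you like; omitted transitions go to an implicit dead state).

start=q0 accept=q11,q19,q20,q21 q0-0->q1 q0-1->q2 q1-0->q3 q1-1->q4 q2-0->q5 q2-1->q6 q3-0->q7 q3-1->q8 q4-0->q9 q4-1->q10 q5-0->q11 q5-1->q12 q6-0->q13 q6-1->q14 q7-0->q7 q7-1->q8 q8-0->q9 q8-1->q10 q9-0->q11 q9-1->q12 q10-0->q13 q10-1->q14 q11-0->q15 q11-1->q16 q12-0->q9 q12-1->q10 q13-0->q11 q13-1->q12 q14-0->q13 q14-1->q14 q15-0->q15 q15-1->q16 q16-0->q17 q16-1->q18 q17-0->q11 q17-1->q19 q18-0->q20 q18-1->q21 q19-0->q17 q19-1->q18 q20-0->q11 q20-1->q19 q21-0->q20 q21-1->q21

Build one automaton per condition and run them in lockstep. One (4 states) tracks whether and how much of `100` has been seen; the other (15 states) tracks the last 3 symbols read. Each combined state is a pair, one component from each; accept when both components accept.
22 states suffice.
          0    1  
>  q0     q1   q2 
   q1     q3   q4 
   q2     q5   q6 
   q3     q7   q8 
   q4     q9  q10 
   q5    q11  q12 
   q6    q13  q14 
   q7     q7   q8 
   q8     q9  q10 
   q9    q11  q12 
   q10   q13  q14 
 * q11   q15  q16 
   q12    q9  q10 
   q13   q11  q12 
   q14   q13  q14 
   q15   q15  q16 
   q16   q17  q18 
   q17   q11  q19 
   q18   q20  q21 
 * q19   q17  q18 
 * q20   q11  q19 
 * q21   q20  q21 
(> = start, * = accepting)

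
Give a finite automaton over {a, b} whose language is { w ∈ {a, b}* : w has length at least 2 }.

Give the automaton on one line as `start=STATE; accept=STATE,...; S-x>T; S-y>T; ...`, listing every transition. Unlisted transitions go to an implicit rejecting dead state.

start=q0; accept=q2,q3; q0-a>q1; q0-b>q1; q1-a>q2; q1-b>q2; q2-a>q3; q2-b>q3; q3-a>q3; q3-b>q3

We only need to distinguish lengths 0, 1, …, 2, and '>2'. Chain q0 → q1 → q2 → q3 on every symbol, with q3 looping. Accepting states: {q2, q3}.
A 4-state machine:
        a   b  
>  q0   q1  q1 
   q1   q2  q2 
 * q2   q3  q3 
 * q3   q3  q3 
(> = start, * = accepting)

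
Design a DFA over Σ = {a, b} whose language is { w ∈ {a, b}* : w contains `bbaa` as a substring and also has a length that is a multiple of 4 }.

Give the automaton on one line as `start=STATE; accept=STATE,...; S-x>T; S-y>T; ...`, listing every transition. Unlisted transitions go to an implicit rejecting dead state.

start=q0; accept=q13; q0-a>q1; q0-b>q2; q1-a>q3; q1-b>q4; q2-a>q3; q2-b>q5; q3-a>q6; q3-b>q7; q4-a>q6; q4-b>q8; q5-a>q9; q5-b>q8; q6-a>q0; q6-b>q10; q7-a>q0; q7-b>q11; q8-a>q12; q8-b>q11; q9-a>q13; q9-b>q10; q10-a>q1; q10-b>q14; q11-a>q15; q11-b>q14; q12-a>q16; q12-b>q2; q13-a>q16; q13-b>q16; q14-a>q17; q14-b>q5; q15-a>q18; q15-b>q4; q16-a>q18; q16-b>q18; q17-a>q19; q17-b>q7; q18-a>q19; q18-b>q19; q19-a>q13; q19-b>q13

Build one automaton per condition and run them in lockstep. The first has 5 states tracking whether and how much of `bbaa` has been seen; the second has 4 states tracking the input length modulo 4. A product state is a pair (one from each), accepting exactly when both do.
20 states suffice.
          a    b  
>  q0     q1   q2 
   q1     q3   q4 
   q2     q3   q5 
   q3     q6   q7 
   q4     q6   q8 
   q5     q9   q8 
   q6     q0  q10 
   q7     q0  q11 
   q8    q12  q11 
   q9    q13  q10 
   q10    q1  q14 
   q11   q15  q14 
   q12   q16   q2 
 * q13   q16  q16 
   q14   q17   q5 
   q15   q18   q4 
   q16   q18  q18 
   q17   q19   q7 
   q18   q19  q19 
   q19   q13  q13 
(> = start, * = accepting)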